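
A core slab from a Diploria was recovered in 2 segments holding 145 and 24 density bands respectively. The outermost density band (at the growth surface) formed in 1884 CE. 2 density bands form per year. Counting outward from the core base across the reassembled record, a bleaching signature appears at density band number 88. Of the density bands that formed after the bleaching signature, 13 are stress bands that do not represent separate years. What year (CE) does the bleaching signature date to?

Total density bands = 145 + 24 = 169.
Between density band 88 and the growth surface there are 169 − 88 = 81 density bands.
Excluding 13 false density bands: 81 − 13 = 68.
Dividing by 2 density bands per year: 68 / 2 = 34 years.
Counting back 34 years from 1884 CE places the bleaching signature in 1884 − 34 = 1850 CE.

1850 CE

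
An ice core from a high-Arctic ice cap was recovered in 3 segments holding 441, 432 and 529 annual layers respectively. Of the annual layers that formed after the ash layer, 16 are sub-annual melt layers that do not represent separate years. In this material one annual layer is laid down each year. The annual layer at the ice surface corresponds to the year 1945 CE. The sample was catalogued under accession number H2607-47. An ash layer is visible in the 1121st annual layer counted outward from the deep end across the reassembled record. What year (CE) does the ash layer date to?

Total annual layers = 441 + 432 + 529 = 1402.
1402 − 1121 = 281 annual layers lie beyond the ash layer toward the ice surface.
281 − 16 false = 265 true annual layers after the ash layer.
Counting back 265 years from 1945 CE places the ash layer in 1945 − 265 = 1680 CE.

1680 CE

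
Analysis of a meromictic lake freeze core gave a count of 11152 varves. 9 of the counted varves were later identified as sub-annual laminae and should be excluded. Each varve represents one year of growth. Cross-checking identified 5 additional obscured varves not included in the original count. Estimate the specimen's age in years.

After corrections the count is 11152 − 9 + 5 = 11148 varves.
One varve per year makes the duration 11148 years.

11148 yr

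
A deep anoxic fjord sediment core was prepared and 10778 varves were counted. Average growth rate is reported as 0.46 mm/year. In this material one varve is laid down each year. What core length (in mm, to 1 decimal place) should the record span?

The record spans 10778 years at 0.46 mm per year.
Length ≈ 0.46 × 10778 = 4957.9 mm.

4957.9 mm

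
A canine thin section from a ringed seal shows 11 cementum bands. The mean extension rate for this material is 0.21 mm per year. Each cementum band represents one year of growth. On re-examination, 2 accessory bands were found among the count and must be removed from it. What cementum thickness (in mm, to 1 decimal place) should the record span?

Adjusted count: 11 − 2 = 9 cementum bands.
Length ≈ 0.21 × 9 = 1.9 mm.

1.9 mm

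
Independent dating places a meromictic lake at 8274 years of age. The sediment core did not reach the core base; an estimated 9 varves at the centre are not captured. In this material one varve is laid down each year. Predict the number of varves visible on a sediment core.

At one varve per year, 8274 years correspond to 8274 varves.
Subtracting the 9 varves not captured gives 8274 − 9 = 8265 varves in the record.

8265 varves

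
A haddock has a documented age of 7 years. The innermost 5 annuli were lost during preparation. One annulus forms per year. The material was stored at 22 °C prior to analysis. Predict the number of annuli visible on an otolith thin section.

2 annuli

One annulus per year gives 7 annuli over 7 years.
Less the 5 uncaptured annuli: 7 − 5 = 2.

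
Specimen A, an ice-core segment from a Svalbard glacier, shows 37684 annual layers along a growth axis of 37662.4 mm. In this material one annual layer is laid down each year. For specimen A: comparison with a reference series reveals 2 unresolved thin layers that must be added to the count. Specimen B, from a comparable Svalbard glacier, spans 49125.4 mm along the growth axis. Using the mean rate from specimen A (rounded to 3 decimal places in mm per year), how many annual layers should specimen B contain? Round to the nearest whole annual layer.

Specimen A: after corrections the count is 37684 + 2 = 37686 annual layers.
A: Mean rate = 37662.4 mm / 37686 years ≈ 0.999 mm/year.
B spans 49125.4 / 0.999 = 49174.57 years ≈ 49175 annual layers.

49175 annual layers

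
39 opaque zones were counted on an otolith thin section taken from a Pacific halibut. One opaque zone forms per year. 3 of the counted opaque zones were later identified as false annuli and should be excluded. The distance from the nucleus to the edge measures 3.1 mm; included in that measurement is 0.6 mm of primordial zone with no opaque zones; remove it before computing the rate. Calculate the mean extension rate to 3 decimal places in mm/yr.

0.069 mm/yr

Correcting the raw count gives 39 − 3 = 36 true opaque zones.
Net length = 3.1 − 0.6 = 2.5 mm.
Mean rate = 2.5 mm / 36 years ≈ 0.069 mm/yr.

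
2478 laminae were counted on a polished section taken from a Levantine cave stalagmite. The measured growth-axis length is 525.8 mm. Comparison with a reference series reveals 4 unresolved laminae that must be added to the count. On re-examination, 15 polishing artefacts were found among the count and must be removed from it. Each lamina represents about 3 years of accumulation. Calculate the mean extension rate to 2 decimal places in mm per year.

True lamina count = 2478 − 15 + 4 = 2467.
Multiplying by 3 years per lamina: 2467 × 3 = 7401 years.
Extension rate ≈ 525.8 / 7401 = 0.07 mm per year.

0.07 mm per year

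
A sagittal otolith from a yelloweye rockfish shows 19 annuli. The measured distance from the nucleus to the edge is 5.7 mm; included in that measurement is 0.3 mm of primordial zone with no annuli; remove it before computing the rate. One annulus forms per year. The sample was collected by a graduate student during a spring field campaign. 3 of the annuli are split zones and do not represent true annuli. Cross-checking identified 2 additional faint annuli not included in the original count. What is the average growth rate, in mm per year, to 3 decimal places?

0.300 mm per year

Correcting the raw count gives 19 − 3 + 2 = 18 true annuli.
Net length = 5.7 − 0.3 = 5.4 mm.
5.4 mm over 18 years gives 5.4 / 18 ≈ 0.300 mm per year.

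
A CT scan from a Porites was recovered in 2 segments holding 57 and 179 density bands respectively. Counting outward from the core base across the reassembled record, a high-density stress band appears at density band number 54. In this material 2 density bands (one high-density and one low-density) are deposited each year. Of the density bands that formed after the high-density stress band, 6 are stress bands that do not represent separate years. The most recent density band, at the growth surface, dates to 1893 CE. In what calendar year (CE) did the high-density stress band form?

1805 CE

Total density bands = 57 + 179 = 236.
The high-density stress band sits at density band 54 from the core base, so 236 − 54 = 182 density bands formed after it.
Removing the 6 false density bands leaves 182 − 6 = 176 true density bands beyond the high-density stress band.
With 2 density bands per year, 176 / 2 = 88 years.
Counting back 88 years from 1893 CE places the high-density stress band in 1893 − 88 = 1805 CE.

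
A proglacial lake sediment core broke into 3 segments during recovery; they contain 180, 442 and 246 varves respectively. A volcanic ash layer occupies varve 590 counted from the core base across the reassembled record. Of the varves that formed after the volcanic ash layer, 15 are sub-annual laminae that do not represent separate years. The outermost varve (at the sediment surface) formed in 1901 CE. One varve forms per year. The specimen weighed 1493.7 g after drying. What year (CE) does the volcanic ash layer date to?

Total varves = 180 + 442 + 246 = 868.
The volcanic ash layer sits at varve 590 from the core base, so 868 − 590 = 278 varves formed after it.
Removing the 15 false varves leaves 278 − 15 = 263 true varves beyond the volcanic ash layer.
The varve at the sediment surface is 1901 CE, so the volcanic ash layer dates to 1901 − 263 = 1638 CE.

1638 CE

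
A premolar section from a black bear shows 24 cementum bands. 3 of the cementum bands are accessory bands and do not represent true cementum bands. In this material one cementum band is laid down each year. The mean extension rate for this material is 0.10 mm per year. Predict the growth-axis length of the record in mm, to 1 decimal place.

2.1 mm

After corrections the count is 24 − 3 = 21 cementum bands.
21 years at 0.10 mm/year gives 0.10 × 21 = 2.1 mm.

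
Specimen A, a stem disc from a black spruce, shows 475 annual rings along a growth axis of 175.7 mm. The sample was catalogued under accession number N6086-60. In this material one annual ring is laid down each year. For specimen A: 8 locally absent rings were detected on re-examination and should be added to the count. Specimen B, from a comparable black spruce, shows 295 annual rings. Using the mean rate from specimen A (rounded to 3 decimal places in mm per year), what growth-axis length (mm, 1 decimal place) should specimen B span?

107.4 mm

Specimen A: after corrections the count is 475 + 8 = 483 annual rings.
A: 175.7 mm over 483 years gives 175.7 / 483 ≈ 0.364 mm per year.
Length of B = 0.364 × 295 = 107.4 mm.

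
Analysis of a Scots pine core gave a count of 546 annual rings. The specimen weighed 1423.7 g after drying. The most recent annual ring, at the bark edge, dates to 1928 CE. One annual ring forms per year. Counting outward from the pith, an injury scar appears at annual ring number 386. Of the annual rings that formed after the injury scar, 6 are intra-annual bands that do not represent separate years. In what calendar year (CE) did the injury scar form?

Between annual ring 386 and the bark edge there are 546 − 386 = 160 annual rings.
Removing the 6 false annual rings leaves 160 − 6 = 154 true annual rings beyond the injury scar.
Counting back 154 years from 1928 CE places the injury scar in 1928 − 154 = 1774 CE.

1774 CE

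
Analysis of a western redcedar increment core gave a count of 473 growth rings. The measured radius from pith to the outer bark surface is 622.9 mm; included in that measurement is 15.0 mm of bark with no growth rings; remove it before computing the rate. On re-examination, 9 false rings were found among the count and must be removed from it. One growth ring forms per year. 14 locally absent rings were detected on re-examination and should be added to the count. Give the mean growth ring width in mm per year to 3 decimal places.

True growth ring count = 473 − 9 + 14 = 478.
Removing the 15.0 mm offcut leaves 622.9 − 15.0 = 607.9 mm.
Extension rate ≈ 607.9 / 478 = 1.272 mm per year.

1.272 mm per year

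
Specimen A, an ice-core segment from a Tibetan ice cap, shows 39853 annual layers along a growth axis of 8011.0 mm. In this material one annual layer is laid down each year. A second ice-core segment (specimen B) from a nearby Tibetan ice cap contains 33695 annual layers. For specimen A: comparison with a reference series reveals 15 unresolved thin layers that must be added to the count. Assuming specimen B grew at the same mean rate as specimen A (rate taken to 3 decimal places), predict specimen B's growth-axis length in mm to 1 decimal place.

6772.7 mm

Specimen A: after corrections the count is 39853 + 15 = 39868 annual layers.
A: Extension rate ≈ 8011.0 / 39868 = 0.201 mm per year.
For B, 0.201 mm/year × 33695 years = 6772.7 mm.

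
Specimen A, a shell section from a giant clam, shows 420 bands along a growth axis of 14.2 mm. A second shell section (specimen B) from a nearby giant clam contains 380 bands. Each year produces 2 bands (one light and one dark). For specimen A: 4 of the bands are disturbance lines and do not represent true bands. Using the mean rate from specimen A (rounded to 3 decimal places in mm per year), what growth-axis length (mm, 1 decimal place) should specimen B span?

12.9 mm

Specimen A: adjusted count: 420 − 4 = 416 bands.
Specimen A: 416 bands at 2 per year is 416 / 2 = 208 years.
A: Mean rate = 14.2 mm / 208 years ≈ 0.068 mm/yr.
Specimen B: with 2 bands per year, 380 / 2 = 190 years. For B, 0.068 mm/year × 190 years = 12.9 mm.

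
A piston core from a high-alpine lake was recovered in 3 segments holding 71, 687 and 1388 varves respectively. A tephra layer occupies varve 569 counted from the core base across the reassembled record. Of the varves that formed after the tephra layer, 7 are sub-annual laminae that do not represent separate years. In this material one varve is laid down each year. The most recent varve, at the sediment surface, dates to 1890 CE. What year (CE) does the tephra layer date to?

Total varves = 71 + 687 + 1388 = 2146.
Between varve 569 and the sediment surface there are 2146 − 569 = 1577 varves.
1577 − 7 false = 1570 true varves after the tephra layer.
The varve at the sediment surface is 1890 CE, so the tephra layer dates to 1890 − 1570 = 320 CE.

320 CE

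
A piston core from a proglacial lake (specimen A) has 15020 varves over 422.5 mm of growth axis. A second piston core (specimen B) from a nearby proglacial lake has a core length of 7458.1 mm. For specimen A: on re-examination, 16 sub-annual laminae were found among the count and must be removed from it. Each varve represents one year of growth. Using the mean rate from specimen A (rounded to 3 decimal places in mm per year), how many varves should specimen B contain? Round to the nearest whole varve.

Specimen A: after corrections the count is 15020 − 16 = 15004 varves.
A: Extension rate ≈ 422.5 / 15004 = 0.028 mm/yr.
For B, 7458.1 / 0.028 = 266360.71 years ≈ 266361 varves.

266361 varves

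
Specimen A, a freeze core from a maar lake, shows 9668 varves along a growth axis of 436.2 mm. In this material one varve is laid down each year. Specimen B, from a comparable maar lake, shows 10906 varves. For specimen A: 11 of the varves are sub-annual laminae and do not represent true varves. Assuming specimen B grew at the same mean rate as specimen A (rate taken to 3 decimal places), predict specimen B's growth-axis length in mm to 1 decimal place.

Specimen A: adjusted count: 9668 − 11 = 9657 varves.
A: 436.2 mm over 9657 years gives 436.2 / 9657 ≈ 0.045 mm/yr.
Length of B = 0.045 × 10906 = 490.8 mm.

490.8 mm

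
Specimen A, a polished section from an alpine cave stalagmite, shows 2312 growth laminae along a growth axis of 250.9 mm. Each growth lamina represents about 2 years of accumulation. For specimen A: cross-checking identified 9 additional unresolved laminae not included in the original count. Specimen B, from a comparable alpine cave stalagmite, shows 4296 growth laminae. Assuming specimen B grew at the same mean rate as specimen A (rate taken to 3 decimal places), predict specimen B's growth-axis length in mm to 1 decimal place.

464.0 mm

Specimen A: true growth lamina count = 2312 + 9 = 2321.
Specimen A: at 2 years per growth lamina, 2321 × 2 = 4642 years.
A: Extension rate ≈ 250.9 / 4642 = 0.054 mm/year.
Specimen B: 4296 growth laminae at 2 years each span 4296 × 2 = 8592 years. B's length ≈ 0.054 × 8592 = 464.0 mm.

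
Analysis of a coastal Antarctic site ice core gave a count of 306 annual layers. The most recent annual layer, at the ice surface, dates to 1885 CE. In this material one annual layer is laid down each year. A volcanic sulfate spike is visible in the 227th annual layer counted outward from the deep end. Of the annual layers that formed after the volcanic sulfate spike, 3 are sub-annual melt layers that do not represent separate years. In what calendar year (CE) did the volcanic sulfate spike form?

1809 CE

The volcanic sulfate spike sits at annual layer 227 from the deep end, so 306 − 227 = 79 annual layers formed after it.
79 − 3 false = 76 true annual layers after the volcanic sulfate spike.
The annual layer at the ice surface is 1885 CE, so the volcanic sulfate spike dates to 1885 − 76 = 1809 CE.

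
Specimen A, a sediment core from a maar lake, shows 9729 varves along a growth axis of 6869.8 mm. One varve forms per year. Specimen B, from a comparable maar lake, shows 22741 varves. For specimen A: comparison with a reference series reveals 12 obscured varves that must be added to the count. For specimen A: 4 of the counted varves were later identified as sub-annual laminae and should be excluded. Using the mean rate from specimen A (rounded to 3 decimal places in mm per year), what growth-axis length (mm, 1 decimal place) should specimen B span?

16055.1 mm

Specimen A: after corrections the count is 9729 − 4 + 12 = 9737 varves.
A: Extension rate ≈ 6869.8 / 9737 = 0.706 mm/year.
B's length ≈ 0.706 × 22741 = 16055.1 mm.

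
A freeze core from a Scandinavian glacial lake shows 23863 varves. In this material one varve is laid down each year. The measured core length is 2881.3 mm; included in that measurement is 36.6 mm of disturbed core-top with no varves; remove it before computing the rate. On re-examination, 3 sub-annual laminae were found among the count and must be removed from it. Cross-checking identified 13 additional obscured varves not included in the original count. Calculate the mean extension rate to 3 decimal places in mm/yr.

Adjusted count: 23863 − 3 + 13 = 23873 varves.
Net length = 2881.3 − 36.6 = 2844.7 mm.
Mean rate = 2844.7 mm / 23873 years ≈ 0.119 mm/yr.

0.119 mm/yr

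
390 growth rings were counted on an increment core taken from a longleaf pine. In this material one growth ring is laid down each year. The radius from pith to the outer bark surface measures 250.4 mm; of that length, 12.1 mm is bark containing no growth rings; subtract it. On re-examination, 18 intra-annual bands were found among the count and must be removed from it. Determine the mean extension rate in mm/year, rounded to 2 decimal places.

0.64 mm/year

After corrections the count is 390 − 18 = 372 growth rings.
The growth record spans 250.4 − 12.1 = 238.3 mm.
Extension rate ≈ 238.3 / 372 = 0.64 mm/year.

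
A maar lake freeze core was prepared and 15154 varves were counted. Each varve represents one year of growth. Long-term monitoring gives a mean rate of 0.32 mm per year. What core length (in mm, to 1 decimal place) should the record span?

15154 years of growth are recorded.
Length ≈ 0.32 × 15154 = 4849.3 mm.

4849.3 mm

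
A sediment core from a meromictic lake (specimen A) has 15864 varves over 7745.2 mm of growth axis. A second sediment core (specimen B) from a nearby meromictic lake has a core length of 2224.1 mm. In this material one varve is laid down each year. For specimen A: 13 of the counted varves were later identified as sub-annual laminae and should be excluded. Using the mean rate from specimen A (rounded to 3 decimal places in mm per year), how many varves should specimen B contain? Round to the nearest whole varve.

4548 varves

Specimen A: correcting the raw count gives 15864 − 13 = 15851 true varves.
A: Mean rate = 7745.2 mm / 15851 years ≈ 0.489 mm per year.
B spans 2224.1 / 0.489 = 4548.26 years ≈ 4548 varves.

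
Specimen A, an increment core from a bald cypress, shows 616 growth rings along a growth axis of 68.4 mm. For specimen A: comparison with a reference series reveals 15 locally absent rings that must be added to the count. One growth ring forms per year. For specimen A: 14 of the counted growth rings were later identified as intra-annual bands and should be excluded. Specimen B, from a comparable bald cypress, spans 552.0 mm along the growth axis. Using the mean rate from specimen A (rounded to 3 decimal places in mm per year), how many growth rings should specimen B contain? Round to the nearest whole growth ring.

4973 growth rings

Specimen A: after corrections the count is 616 − 14 + 15 = 617 growth rings.
A: Extension rate ≈ 68.4 / 617 = 0.111 mm/yr.
Specimen B: 552.0 mm / 0.111 mm per year = 4972.97 years ≈ 4973 growth rings.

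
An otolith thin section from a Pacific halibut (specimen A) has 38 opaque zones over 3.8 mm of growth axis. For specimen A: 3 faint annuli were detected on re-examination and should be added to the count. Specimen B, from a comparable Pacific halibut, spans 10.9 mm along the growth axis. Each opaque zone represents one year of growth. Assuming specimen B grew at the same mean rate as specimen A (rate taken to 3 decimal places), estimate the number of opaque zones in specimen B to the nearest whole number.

117 opaque zones

Specimen A: adjusted count: 38 + 3 = 41 opaque zones.
A: 3.8 mm over 41 years gives 3.8 / 41 ≈ 0.093 mm/yr.
Specimen B: 10.9 mm / 0.093 mm per year = 117.20 years ≈ 117 opaque zones.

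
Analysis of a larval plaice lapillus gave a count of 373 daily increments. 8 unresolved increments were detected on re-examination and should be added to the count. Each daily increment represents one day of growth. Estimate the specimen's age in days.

Correcting the raw count gives 373 + 8 = 381 true daily increments.
With a one-to-one daily increment periodicity this is 381 days.

381 days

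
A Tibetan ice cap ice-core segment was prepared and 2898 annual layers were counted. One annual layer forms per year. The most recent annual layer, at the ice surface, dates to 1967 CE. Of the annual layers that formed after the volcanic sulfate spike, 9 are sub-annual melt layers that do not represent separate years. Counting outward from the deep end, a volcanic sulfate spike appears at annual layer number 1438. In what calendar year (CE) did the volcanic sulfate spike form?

516 CE

Between annual layer 1438 and the ice surface there are 2898 − 1438 = 1460 annual layers.
1460 − 9 false = 1451 true annual layers after the volcanic sulfate spike.
Counting back 1451 years from 1967 CE places the volcanic sulfate spike in 1967 − 1451 = 516 CE.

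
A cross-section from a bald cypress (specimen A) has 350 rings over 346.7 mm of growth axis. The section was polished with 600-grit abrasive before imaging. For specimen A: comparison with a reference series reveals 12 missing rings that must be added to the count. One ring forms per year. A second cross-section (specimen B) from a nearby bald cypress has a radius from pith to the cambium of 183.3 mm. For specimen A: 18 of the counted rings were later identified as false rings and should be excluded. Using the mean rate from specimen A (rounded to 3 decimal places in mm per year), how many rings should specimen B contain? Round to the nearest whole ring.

Specimen A: adjusted count: 350 − 18 + 12 = 344 rings.
A: Extension rate ≈ 346.7 / 344 = 1.008 mm/yr.
B spans 183.3 / 1.008 = 181.85 years ≈ 182 rings.

182 rings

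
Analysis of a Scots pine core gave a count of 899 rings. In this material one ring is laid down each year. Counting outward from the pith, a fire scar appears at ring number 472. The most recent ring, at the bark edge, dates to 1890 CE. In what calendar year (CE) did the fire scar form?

1463 CE

Between ring 472 and the bark edge there are 899 − 472 = 427 rings.
Counting back 427 years from 1890 CE places the fire scar in 1890 − 427 = 1463 CE.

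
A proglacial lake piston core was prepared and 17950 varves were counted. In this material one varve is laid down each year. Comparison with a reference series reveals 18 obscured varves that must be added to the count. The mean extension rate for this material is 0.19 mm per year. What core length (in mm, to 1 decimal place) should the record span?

3413.9 mm

Correcting the raw count gives 17950 + 18 = 17968 true varves.
Length ≈ 0.19 × 17968 = 3413.9 mm.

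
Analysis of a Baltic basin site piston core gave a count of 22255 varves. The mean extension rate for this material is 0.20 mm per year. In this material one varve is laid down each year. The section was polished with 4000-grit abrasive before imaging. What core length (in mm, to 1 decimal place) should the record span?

4451.0 mm

The record spans 22255 years at 0.20 mm per year.
Predicted length = 0.20 mm/year × 22255 years = 4451.0 mm.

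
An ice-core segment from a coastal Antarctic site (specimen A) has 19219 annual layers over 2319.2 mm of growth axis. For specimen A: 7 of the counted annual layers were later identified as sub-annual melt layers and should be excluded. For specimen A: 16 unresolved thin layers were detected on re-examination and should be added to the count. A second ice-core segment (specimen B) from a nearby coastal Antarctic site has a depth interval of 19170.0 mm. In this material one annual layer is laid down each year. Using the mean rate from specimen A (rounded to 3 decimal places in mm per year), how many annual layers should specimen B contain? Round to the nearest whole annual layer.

158430 annual layers

Specimen A: correcting the raw count gives 19219 − 7 + 16 = 19228 true annual layers.
A: Mean rate = 2319.2 mm / 19228 years ≈ 0.121 mm per year.
For B, 19170.0 / 0.121 = 158429.75 years ≈ 158430 annual layers.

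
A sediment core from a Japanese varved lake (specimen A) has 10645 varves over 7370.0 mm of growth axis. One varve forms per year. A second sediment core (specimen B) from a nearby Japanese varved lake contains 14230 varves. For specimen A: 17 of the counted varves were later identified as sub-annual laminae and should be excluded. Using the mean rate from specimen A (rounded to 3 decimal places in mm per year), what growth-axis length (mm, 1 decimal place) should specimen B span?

9861.4 mm

Specimen A: true varve count = 10645 − 17 = 10628.
A: Mean rate = 7370.0 mm / 10628 years ≈ 0.693 mm per year.
Length of B = 0.693 × 14230 = 9861.4 mm.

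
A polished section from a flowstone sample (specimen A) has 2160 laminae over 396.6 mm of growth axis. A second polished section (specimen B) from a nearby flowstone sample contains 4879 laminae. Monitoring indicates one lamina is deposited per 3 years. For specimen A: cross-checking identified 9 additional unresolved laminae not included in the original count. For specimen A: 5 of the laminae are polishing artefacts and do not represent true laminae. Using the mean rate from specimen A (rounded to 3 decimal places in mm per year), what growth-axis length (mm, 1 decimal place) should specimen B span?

Specimen A: after corrections the count is 2160 − 5 + 9 = 2164 laminae.
Specimen A: 2164 laminae at 3 years each span 2164 × 3 = 6492 years.
A: 396.6 mm over 6492 years gives 396.6 / 6492 ≈ 0.061 mm per year.
Specimen B: multiplying by 3 years per lamina: 4879 × 3 = 14637 years. Length of B = 0.061 × 14637 = 892.9 mm.

892.9 mm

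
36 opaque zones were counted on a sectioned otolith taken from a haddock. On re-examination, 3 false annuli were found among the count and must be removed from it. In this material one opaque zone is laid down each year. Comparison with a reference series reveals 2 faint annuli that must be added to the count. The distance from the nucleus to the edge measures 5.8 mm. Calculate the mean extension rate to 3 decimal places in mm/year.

Adjusted count: 36 − 3 + 2 = 35 opaque zones.
Mean rate = 5.8 mm / 35 years ≈ 0.166 mm/year.

0.166 mm/year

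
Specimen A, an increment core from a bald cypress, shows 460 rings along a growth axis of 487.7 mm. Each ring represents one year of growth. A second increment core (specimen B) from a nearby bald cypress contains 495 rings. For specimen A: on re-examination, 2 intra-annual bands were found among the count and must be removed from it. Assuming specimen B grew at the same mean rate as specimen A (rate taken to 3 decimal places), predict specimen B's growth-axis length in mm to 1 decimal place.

527.2 mm

Specimen A: correcting the raw count gives 460 − 2 = 458 true rings.
A: Mean rate = 487.7 mm / 458 years ≈ 1.065 mm/year.
B's length ≈ 1.065 × 495 = 527.2 mm.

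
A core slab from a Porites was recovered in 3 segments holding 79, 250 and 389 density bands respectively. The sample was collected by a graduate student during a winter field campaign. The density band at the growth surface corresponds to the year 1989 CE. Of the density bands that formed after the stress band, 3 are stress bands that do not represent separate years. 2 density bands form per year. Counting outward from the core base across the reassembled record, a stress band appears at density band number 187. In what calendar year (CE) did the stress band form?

1725 CE

Total density bands = 79 + 250 + 389 = 718.
Between density band 187 and the growth surface there are 718 − 187 = 531 density bands.
Excluding 3 false density bands: 531 − 3 = 528.
528 density bands at 2 per year is 528 / 2 = 264 years.
The density band at the growth surface is 1989 CE, so the stress band dates to 1989 − 264 = 1725 CE.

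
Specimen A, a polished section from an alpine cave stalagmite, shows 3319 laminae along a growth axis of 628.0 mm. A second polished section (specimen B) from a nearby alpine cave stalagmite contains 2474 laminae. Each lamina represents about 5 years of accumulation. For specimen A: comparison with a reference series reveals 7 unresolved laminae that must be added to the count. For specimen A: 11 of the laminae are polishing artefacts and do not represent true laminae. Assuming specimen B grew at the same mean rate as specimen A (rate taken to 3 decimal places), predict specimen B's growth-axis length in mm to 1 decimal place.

Specimen A: correcting the raw count gives 3319 − 11 + 7 = 3315 true laminae.
Specimen A: 3315 laminae at 5 years each span 3315 × 5 = 16575 years.
A: Mean rate = 628.0 mm / 16575 years ≈ 0.038 mm per year.
Specimen B: at 5 years per lamina, 2474 × 5 = 12370 years. Length of B = 0.038 × 12370 = 470.1 mm.

470.1 mm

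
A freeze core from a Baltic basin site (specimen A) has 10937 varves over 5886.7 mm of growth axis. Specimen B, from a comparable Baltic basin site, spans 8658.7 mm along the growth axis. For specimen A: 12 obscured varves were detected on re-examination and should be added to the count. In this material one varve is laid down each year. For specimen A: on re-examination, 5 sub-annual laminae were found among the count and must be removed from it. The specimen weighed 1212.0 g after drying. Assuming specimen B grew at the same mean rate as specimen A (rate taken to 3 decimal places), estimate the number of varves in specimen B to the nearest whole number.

Specimen A: true varve count = 10937 − 5 + 12 = 10944.
A: 5886.7 mm over 10944 years gives 5886.7 / 10944 ≈ 0.538 mm per year.
Specimen B: 8658.7 mm / 0.538 mm per year = 16094.24 years ≈ 16094 varves.

16094 varves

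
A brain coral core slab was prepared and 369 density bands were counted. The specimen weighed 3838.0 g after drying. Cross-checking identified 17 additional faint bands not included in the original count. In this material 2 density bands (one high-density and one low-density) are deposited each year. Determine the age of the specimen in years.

Correcting the raw count gives 369 + 17 = 386 true density bands.
With 2 density bands per year, 386 / 2 = 193 years.

193 years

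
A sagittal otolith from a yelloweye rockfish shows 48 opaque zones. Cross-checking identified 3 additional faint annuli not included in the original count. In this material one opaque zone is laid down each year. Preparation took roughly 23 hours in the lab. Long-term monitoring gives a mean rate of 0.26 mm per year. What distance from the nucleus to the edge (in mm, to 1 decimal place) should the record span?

Correcting the raw count gives 48 + 3 = 51 true opaque zones.
Length ≈ 0.26 × 51 = 13.3 mm.

13.3 mm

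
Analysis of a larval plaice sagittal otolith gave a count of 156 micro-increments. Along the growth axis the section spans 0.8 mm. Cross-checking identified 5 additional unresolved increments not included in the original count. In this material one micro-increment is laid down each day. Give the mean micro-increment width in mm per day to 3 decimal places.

After corrections the count is 156 + 5 = 161 micro-increments.
0.8 mm over 161 days gives 0.8 / 161 ≈ 0.005 mm per day.

0.005 mm per day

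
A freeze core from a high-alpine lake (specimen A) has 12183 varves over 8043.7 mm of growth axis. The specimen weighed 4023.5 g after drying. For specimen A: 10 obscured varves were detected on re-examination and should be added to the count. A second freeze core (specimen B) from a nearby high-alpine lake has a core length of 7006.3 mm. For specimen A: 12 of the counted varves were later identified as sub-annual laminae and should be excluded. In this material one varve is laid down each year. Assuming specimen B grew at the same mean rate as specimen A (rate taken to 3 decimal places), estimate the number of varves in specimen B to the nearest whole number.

Specimen A: correcting the raw count gives 12183 − 12 + 10 = 12181 true varves.
A: 8043.7 mm over 12181 years gives 8043.7 / 12181 ≈ 0.660 mm/year.
B spans 7006.3 / 0.660 = 10615.61 years ≈ 10616 varves.

10616 varves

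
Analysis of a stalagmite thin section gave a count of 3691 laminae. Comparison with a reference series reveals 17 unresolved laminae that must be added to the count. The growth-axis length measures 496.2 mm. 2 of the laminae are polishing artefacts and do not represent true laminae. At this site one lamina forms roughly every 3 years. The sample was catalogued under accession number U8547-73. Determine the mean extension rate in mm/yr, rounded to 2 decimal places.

0.04 mm/yr

True lamina count = 3691 − 2 + 17 = 3706.
At 3 years per lamina, 3706 × 3 = 11118 years.
Extension rate ≈ 496.2 / 11118 = 0.04 mm/yr.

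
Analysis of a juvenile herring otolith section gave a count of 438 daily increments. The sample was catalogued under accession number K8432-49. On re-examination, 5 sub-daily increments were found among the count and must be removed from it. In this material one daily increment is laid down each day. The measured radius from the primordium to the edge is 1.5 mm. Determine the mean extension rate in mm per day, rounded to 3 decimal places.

True daily increment count = 438 − 5 = 433.
1.5 mm over 433 days gives 1.5 / 433 ≈ 0.003 mm per day.

0.003 mm per day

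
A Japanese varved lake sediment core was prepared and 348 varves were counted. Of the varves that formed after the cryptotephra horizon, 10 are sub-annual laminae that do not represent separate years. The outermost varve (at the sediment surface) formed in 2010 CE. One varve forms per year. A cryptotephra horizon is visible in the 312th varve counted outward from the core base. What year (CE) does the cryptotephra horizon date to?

1984 CE

348 − 312 = 36 varves lie beyond the cryptotephra horizon toward the sediment surface.
Excluding 10 false varves: 36 − 10 = 26.
Counting back 26 years from 2010 CE places the cryptotephra horizon in 2010 − 26 = 1984 CE.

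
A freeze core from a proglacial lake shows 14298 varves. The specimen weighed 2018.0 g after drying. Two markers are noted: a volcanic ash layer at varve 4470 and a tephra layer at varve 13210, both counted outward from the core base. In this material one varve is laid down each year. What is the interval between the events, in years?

8740 years

The two markers are separated by 13210 − 4470 = 8740 varves.
One varve per year makes the interval 8740 years.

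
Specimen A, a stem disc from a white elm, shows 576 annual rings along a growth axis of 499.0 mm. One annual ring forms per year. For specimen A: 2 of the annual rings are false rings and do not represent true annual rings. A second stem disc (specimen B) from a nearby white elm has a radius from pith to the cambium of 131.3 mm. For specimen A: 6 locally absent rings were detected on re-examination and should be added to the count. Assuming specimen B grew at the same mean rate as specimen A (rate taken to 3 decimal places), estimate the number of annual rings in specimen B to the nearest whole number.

Specimen A: adjusted count: 576 − 2 + 6 = 580 annual rings.
A: Mean rate = 499.0 mm / 580 years ≈ 0.860 mm/year.
For B, 131.3 / 0.860 = 152.67 years ≈ 153 annual rings.

153 annual rings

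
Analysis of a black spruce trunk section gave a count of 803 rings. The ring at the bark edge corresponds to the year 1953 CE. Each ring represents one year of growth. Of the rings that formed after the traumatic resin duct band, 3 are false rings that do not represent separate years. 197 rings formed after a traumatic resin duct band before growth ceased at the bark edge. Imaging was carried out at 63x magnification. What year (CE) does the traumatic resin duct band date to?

197 rings post-date the traumatic resin duct band.
197 − 3 false = 194 true rings after the traumatic resin duct band.
1953 − 194 = 1759 CE.

1759 CE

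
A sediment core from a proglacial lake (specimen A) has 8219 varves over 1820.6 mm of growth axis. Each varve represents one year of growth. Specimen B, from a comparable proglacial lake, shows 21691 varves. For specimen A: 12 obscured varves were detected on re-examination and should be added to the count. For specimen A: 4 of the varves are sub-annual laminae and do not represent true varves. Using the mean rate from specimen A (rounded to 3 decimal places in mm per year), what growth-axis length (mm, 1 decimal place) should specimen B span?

4793.7 mm

Specimen A: correcting the raw count gives 8219 − 4 + 12 = 8227 true varves.
A: Extension rate ≈ 1820.6 / 8227 = 0.221 mm per year.
B's length ≈ 0.221 × 21691 = 4793.7 mm.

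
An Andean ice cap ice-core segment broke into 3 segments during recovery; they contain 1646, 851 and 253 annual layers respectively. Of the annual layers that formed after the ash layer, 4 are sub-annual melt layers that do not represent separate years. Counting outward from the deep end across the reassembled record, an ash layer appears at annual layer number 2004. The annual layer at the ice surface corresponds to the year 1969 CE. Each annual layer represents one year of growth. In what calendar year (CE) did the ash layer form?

Total annual layers = 1646 + 851 + 253 = 2750.
2750 − 2004 = 746 annual layers lie beyond the ash layer toward the ice surface.
Excluding 4 false annual layers: 746 − 4 = 742.
Counting back 742 years from 1969 CE places the ash layer in 1969 − 742 = 1227 CE.

1227 CE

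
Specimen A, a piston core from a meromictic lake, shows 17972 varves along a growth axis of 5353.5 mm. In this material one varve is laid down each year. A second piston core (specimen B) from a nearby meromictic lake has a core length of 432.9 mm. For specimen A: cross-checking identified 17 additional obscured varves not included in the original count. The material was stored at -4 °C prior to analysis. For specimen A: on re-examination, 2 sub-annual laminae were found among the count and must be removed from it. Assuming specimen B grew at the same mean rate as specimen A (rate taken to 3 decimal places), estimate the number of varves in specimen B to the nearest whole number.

Specimen A: correcting the raw count gives 17972 − 2 + 17 = 17987 true varves.
A: 5353.5 mm over 17987 years gives 5353.5 / 17987 ≈ 0.298 mm/year.
Specimen B: 432.9 mm / 0.298 mm per year = 1452.68 years ≈ 1453 varves.

1453 varves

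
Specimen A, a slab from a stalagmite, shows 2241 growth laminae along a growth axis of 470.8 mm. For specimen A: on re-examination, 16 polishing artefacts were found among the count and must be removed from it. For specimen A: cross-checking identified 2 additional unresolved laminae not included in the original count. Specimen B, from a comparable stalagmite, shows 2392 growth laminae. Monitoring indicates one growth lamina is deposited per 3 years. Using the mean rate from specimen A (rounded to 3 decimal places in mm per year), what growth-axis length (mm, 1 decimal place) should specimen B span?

Specimen A: correcting the raw count gives 2241 − 16 + 2 = 2227 true growth laminae.
Specimen A: multiplying by 3 years per growth lamina: 2227 × 3 = 6681 years.
A: Mean rate = 470.8 mm / 6681 years ≈ 0.070 mm per year.
Specimen B: multiplying by 3 years per growth lamina: 2392 × 3 = 7176 years. For B, 0.070 mm/year × 7176 years = 502.3 mm.

502.3 mm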